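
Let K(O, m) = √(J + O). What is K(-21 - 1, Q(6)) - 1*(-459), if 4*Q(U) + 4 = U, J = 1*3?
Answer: 459 + I*√19 ≈ 459.0 + 4.3589*I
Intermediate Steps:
J = 3
Q(U) = -1 + U/4
K(O, m) = √(3 + O)
K(-21 - 1, Q(6)) - 1*(-459) = √(3 + (-21 - 1)) - 1*(-459) = √(3 - 22) + 459 = √(-19) + 459 = I*√19 + 459 = 459 + I*√19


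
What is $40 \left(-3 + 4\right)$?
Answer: $40$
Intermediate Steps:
$40 \left(-3 + 4\right) = 40 \cdot 1 = 40$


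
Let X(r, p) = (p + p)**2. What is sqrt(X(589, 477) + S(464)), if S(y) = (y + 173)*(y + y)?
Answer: 2*sqrt(375313) ≈ 1225.3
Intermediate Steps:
X(r, p) = 4*p**2 (X(r, p) = (2*p)**2 = 4*p**2)
S(y) = 2*y*(173 + y) (S(y) = (173 + y)*(2*y) = 2*y*(173 + y))
sqrt(X(589, 477) + S(464)) = sqrt(4*477**2 + 2*464*(173 + 464)) = sqrt(4*227529 + 2*464*637) = sqrt(910116 + 591136) = sqrt(1501252) = 2*sqrt(375313)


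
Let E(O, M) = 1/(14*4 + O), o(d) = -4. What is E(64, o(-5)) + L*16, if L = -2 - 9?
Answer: -21119/120 ≈ -175.99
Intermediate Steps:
L = -11
E(O, M) = 1/(56 + O)
E(64, o(-5)) + L*16 = 1/(56 + 64) - 11*16 = 1/120 - 176 = -21119/120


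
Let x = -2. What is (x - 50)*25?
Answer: -1300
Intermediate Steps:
(x - 50)*25 = (-2 - 50)*25 = -52*25 = -1300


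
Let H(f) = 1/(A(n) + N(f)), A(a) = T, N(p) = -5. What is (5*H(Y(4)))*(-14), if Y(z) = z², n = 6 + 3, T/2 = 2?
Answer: 70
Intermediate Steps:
T = 4 (T = 2*2 = 4)
n = 9
A(a) = 4
H(f) = -1 (H(f) = 1/(4 - 5) = 1/(-1) = -1)
(5*H(Y(4)))*(-14) = (5*(-1))*(-14) = -5*(-14) = 70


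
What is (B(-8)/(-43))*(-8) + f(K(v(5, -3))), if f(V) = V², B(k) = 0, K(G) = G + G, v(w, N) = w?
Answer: 100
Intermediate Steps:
K(G) = 2*G
(B(-8)/(-43))*(-8) + f(K(v(5, -3))) = (0/(-43))*(-8) + (2*5)² = (0*(-1/43))*(-8) + 10² = 0*(-8) + 100 = 0 + 100 = 100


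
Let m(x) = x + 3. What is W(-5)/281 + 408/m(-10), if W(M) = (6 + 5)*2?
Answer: -114494/1967 ≈ -58.207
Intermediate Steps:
m(x) = 3 + x
W(M) = 22 (W(M) = 11*2 = 22)
W(-5)/281 + 408/m(-10) = 22/281 + 408/(3 - 10) = 22*(1/281) + 408/(-7) = 22/281 + 408*(-1/7) = 22/281 - 408/7 = -114494/1967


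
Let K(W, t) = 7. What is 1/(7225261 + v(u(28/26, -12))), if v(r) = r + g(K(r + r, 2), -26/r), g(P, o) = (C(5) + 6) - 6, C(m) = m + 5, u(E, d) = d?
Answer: 1/7225259 ≈ 1.3840e-7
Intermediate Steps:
C(m) = 5 + m
g(P, o) = 10 (g(P, o) = ((5 + 5) + 6) - 6 = (10 + 6) - 6 = 16 - 6 = 10)
v(r) = 10 + r (v(r) = r + 10 = 10 + r)
1/(7225261 + v(u(28/26, -12))) = 1/(7225261 + (10 - 12)) = 1/(7225261 - 2) = 1/7225259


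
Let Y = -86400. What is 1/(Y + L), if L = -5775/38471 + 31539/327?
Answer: -4193339/361900673452 ≈ -1.1587e-5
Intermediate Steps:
L = 403816148/4193339 (L = -5775*1/38471 + 31539*(1/327) = -5775/38471 + 10513/109 = 403816148/4193339 ≈ 96.299)
1/(Y + L) = 1/(-86400 + 403816148/4193339) = 1/(-361900673452/4193339) = -4193339/361900673452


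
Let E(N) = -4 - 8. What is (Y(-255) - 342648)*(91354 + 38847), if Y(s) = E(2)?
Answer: -44614674660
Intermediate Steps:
E(N) = -12
Y(s) = -12
(Y(-255) - 342648)*(91354 + 38847) = (-12 - 342648)*(91354 + 38847) = -342660*130201 = -44614674660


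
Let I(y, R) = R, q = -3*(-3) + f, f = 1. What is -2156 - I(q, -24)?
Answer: -2132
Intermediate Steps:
q = 10 (q = -3*(-3) + 1 = 9 + 1 = 10)
-2156 - I(q, -24) = -2156 - 1*(-24) = -2156 + 24 = -2132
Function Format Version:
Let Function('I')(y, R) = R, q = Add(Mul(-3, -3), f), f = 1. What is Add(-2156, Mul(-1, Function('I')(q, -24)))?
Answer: -2132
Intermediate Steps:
q = 10 (q = Add(Mul(-3, -3), 1) = Add(9, 1) = 10)
Add(-2156, Mul(-1, Function('I')(q, -24))) = Add(-2156, Mul(-1, -24)) = Add(-2156, 24) = -2132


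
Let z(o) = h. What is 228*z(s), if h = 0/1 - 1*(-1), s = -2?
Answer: 228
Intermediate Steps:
h = 1 (h = 0*1 + 1 = 0 + 1 = 1)
z(o) = 1
228*z(s) = 228*1 = 228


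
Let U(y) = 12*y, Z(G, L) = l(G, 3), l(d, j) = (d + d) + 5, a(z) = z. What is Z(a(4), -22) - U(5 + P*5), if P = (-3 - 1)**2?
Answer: -1007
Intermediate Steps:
P = 16 (P = (-4)**2 = 16)
l(d, j) = 5 + 2*d (l(d, j) = 2*d + 5 = 5 + 2*d)
Z(G, L) = 5 + 2*G
Z(a(4), -22) - U(5 + P*5) = (5 + 2*4) - 12*(5 + 16*5) = (5 + 8) - 12*(5 + 80) = 13 - 12*85 = 13 - 1*1020 = 13 - 1020 = -1007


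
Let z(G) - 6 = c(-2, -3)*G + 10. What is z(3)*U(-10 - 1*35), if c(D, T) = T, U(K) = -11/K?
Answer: 77/45 ≈ 1.7111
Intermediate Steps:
z(G) = 16 - 3*G (z(G) = 6 + (-3*G + 10) = 6 + (10 - 3*G) = 16 - 3*G)
z(3)*U(-10 - 1*35) = (16 - 3*3)*(-11/(-10 - 1*35)) = (16 - 9)*(-11/(-10 - 35)) = 7*(-11/(-45)) = 7*(-11*(-1/45)) = 7*(11/45) = 77/45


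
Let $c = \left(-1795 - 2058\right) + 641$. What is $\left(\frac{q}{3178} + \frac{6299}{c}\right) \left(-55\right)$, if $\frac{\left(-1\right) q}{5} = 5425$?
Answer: $\frac{38265615}{66284} \approx 577.3$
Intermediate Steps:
$q = -27125$ ($q = \left(-5\right) 5425 = -27125$)
$c = -3212$ ($c = -3853 + 641 = -3212$)
$\left(\frac{q}{3178} + \frac{6299}{c}\right) \left(-55\right) = \left(- \frac{27125}{3178} + \frac{6299}{-3212}\right) \left(-55\right) = \left(\left(-27125\right) \frac{1}{3178} + 6299 \left(- \frac{1}{3212}\right)\right) \left(-55\right) = \left(- \frac{3875}{454} - \frac{6299}{3212}\right) \left(-55\right) = \left(- \frac{7653123}{729124}\right) \left(-55\right) = \frac{38265615}{66284}$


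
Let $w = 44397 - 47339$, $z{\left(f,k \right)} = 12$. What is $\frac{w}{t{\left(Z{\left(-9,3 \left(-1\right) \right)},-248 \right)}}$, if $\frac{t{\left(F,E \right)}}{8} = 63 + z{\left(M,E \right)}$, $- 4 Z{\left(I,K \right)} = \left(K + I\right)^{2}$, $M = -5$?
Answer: $- \frac{1471}{300} \approx -4.9033$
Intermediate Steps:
$Z{\left(I,K \right)} = - \frac{\left(I + K\right)^{2}}{4}$ ($Z{\left(I,K \right)} = - \frac{\left(K + I\right)^{2}}{4} = - \frac{\left(I + K\right)^{2}}{4}$)
$w = -2942$
$t{\left(F,E \right)} = 600$ ($t{\left(F,E \right)} = 8 \left(63 + 12\right) = 8 \cdot 75 = 600$)
$\frac{w}{t{\left(Z{\left(-9,3 \left(-1\right) \right)},-248 \right)}} = - \frac{2942}{600} = \left(-2942\right) \frac{1}{600} = - \frac{1471}{300}$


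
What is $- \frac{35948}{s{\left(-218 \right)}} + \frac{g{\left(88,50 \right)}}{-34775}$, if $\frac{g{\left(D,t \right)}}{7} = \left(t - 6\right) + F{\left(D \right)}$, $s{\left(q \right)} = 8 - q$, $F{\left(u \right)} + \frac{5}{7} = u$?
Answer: $- \frac{625149697}{3929575} \approx -159.09$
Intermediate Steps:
$F{\left(u \right)} = - \frac{5}{7} + u$
$g{\left(D,t \right)} = -47 + 7 D + 7 t$ ($g{\left(D,t \right)} = 7 \left(\left(t - 6\right) + \left(- \frac{5}{7} + D\right)\right) = 7 \left(\left(-6 + t\right) + \left(- \frac{5}{7} + D\right)\right) = 7 \left(- \frac{47}{7} + D + t\right) = -47 + 7 D + 7 t$)
$- \frac{35948}{s{\left(-218 \right)}} + \frac{g{\left(88,50 \right)}}{-34775} = - \frac{35948}{8 - -218} + \frac{-47 + 7 \cdot 88 + 7 \cdot 50}{-34775} = - \frac{35948}{8 + 218} + \left(-47 + 616 + 350\right) \left(- \frac{1}{34775}\right) = - \frac{35948}{226} + 919 \left(- \frac{1}{34775}\right) = \left(-35948\right) \frac{1}{226} - \frac{919}{34775} = - \frac{17974}{113} - \frac{919}{34775} = - \frac{625149697}{3929575}$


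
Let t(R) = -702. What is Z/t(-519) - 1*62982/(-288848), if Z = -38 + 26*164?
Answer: -294114571/50692824 ≈ -5.8019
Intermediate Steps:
Z = 4226 (Z = -38 + 4264 = 4226)
Z/t(-519) - 1*62982/(-288848) = 4226/(-702) - 1*62982/(-288848) = 4226*(-1/702) - 62982*(-1/288848) = -2113/351 + 31491/144424 = -294114571/50692824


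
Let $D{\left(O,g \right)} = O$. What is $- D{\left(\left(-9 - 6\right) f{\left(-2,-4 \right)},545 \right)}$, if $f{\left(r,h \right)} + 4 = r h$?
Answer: $60$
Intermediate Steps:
$f{\left(r,h \right)} = -4 + h r$ ($f{\left(r,h \right)} = -4 + r h = -4 + h r$)
$- D{\left(\left(-9 - 6\right) f{\left(-2,-4 \right)},545 \right)} = - \left(-9 - 6\right) \left(-4 - -8\right) = - \left(-15\right) \left(-4 + 8\right) = - \left(-15\right) 4 = \left(-1\right) \left(-60\right) = 60$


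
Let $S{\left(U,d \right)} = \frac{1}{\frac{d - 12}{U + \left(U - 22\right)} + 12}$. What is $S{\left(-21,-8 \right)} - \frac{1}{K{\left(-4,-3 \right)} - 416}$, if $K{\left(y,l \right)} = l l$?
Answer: $\frac{6709}{80179} \approx 0.083675$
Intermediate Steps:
$K{\left(y,l \right)} = l^{2}$
$S{\left(U,d \right)} = \frac{1}{12 + \frac{-12 + d}{-22 + 2 U}}$ ($S{\left(U,d \right)} = \frac{1}{\frac{-12 + d}{U + \left(-22 + U\right)} + 12} = \frac{1}{\frac{-12 + d}{-22 + 2 U} + 12} = \frac{1}{12 + \frac{-12 + d}{-22 + 2 U}}$)
$S{\left(-21,-8 \right)} - \frac{1}{K{\left(-4,-3 \right)} - 416} = \frac{2 \left(-11 - 21\right)}{-276 - 8 + 24 \left(-21\right)} - \frac{1}{\left(-3\right)^{2} - 416} = 2 \frac{1}{-276 - 8 - 504} \left(-32\right) - \frac{1}{9 - 416} = 2 \frac{1}{-788} \left(-32\right) - \frac{1}{-407} = 2 \left(- \frac{1}{788}\right) \left(-32\right) - - \frac{1}{407} = \frac{16}{197} + \frac{1}{407} = \frac{6709}{80179}$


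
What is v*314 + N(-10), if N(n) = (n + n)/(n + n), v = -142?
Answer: -44587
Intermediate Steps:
N(n) = 1 (N(n) = (2*n)/((2*n)) = (2*n)*(1/(2*n)) = 1)
v*314 + N(-10) = -142*314 + 1 = -44588 + 1 = -44587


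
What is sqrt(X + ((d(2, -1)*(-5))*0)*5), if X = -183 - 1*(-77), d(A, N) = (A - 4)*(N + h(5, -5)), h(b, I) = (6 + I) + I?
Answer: I*sqrt(106) ≈ 10.296*I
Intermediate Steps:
h(b, I) = 6 + 2*I
d(A, N) = (-4 + A)*(-4 + N) (d(A, N) = (A - 4)*(N + (6 + 2*(-5))) = (-4 + A)*(N + (6 - 10)) = (-4 + A)*(N - 4) = (-4 + A)*(-4 + N))
X = -106 (X = -183 + 77 = -106)
sqrt(X + ((d(2, -1)*(-5))*0)*5) = sqrt(-106 + (((16 - 4*2 - 4*(-1) + 2*(-1))*(-5))*0)*5) = sqrt(-106 + (((16 - 8 + 4 - 2)*(-5))*0)*5) = sqrt(-106 + ((10*(-5))*0)*5) = sqrt(-106 - 50*0*5) = sqrt(-106 + 0*5) = sqrt(-106 + 0) = sqrt(-106) = I*sqrt(106)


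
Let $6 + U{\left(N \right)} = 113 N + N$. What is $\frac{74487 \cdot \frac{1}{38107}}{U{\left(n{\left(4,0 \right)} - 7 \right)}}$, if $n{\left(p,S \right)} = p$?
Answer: $- \frac{24829}{4420412} \approx -0.0056169$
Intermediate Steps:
$U{\left(N \right)} = -6 + 114 N$ ($U{\left(N \right)} = -6 + \left(113 N + N\right) = -6 + 114 N$)
$\frac{74487 \cdot \frac{1}{38107}}{U{\left(n{\left(4,0 \right)} - 7 \right)}} = \frac{74487 \cdot \frac{1}{38107}}{-6 + 114 \left(4 - 7\right)} = \frac{74487}{38107 \left(-6 + 114 \left(-3\right)\right)} = \frac{74487}{38107 \left(-6 - 342\right)} = \frac{74487}{38107 \left(-348\right)} = \frac{74487}{38107} \left(- \frac{1}{348}\right) = - \frac{24829}{4420412}$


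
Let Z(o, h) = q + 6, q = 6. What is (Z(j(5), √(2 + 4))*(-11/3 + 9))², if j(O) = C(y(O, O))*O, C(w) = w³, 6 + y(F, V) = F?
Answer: 4096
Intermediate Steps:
y(F, V) = -6 + F
j(O) = O*(-6 + O)³ (j(O) = (-6 + O)³*O = O*(-6 + O)³)
Z(o, h) = 12 (Z(o, h) = 6 + 6 = 12)
(Z(j(5), √(2 + 4))*(-11/3 + 9))² = (12*(-11/3 + 9))² = (12*(16/3))² = 64² = 4096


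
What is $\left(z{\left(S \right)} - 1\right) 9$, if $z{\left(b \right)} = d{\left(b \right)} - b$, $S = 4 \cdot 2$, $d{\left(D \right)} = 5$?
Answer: $-36$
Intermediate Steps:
$S = 8$
$z{\left(b \right)} = 5 - b$
$\left(z{\left(S \right)} - 1\right) 9 = \left(\left(5 - 8\right) - 1\right) 9 = \left(-3 - 1\right) 9 = \left(-4\right) 9 = -36$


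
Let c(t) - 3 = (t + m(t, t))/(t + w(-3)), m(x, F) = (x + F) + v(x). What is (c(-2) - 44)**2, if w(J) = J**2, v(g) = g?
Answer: 87025/49 ≈ 1776.0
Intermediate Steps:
m(x, F) = F + 2*x (m(x, F) = (x + F) + x = (F + x) + x = F + 2*x)
c(t) = 3 + 4*t/(9 + t) (c(t) = 3 + (t + (t + 2*t))/(t + (-3)**2) = 3 + (t + 3*t)/(t + 9) = 3 + (4*t)/(9 + t) = 3 + 4*t/(9 + t))
(c(-2) - 44)**2 = ((27 + 7*(-2))/(9 - 2) - 44)**2 = ((27 - 14)/7 - 44)**2 = ((1/7)*13 - 44)**2 = (13/7 - 44)**2 = (-295/7)**2 = 87025/49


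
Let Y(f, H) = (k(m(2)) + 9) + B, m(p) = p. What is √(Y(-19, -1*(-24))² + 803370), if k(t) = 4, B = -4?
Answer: √803451 ≈ 896.35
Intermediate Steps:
Y(f, H) = 9 (Y(f, H) = (4 + 9) - 4 = 13 - 4 = 9)
√(Y(-19, -1*(-24))² + 803370) = √(9² + 803370) = √(81 + 803370) = √803451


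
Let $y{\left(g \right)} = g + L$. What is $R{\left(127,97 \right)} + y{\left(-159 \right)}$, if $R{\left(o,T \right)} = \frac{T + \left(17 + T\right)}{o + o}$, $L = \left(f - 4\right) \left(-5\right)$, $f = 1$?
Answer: $- \frac{36365}{254} \approx -143.17$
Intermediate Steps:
$L = 15$ ($L = \left(1 - 4\right) \left(-5\right) = \left(-3\right) \left(-5\right) = 15$)
$R{\left(o,T \right)} = \frac{17 + 2 T}{2 o}$
$y{\left(g \right)} = 15 + g$ ($y{\left(g \right)} = g + 15 = 15 + g$)
$R{\left(127,97 \right)} + y{\left(-159 \right)} = \frac{\frac{17}{2} + 97}{127} + \left(15 - 159\right) = \frac{1}{127} \cdot \frac{211}{2} - 144 = \frac{211}{254} - 144 = - \frac{36365}{254}$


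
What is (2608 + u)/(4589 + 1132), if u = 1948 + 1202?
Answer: 5758/5721 ≈ 1.0065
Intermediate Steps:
u = 3150
(2608 + u)/(4589 + 1132) = (2608 + 3150)/(4589 + 1132) = 5758/5721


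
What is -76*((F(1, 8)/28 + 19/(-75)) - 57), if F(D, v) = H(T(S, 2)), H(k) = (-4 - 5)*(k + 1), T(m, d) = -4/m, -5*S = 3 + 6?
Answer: 2325733/525 ≈ 4430.0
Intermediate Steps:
S = -9/5 (S = -(3 + 6)/5 = -1/5*9 = -9/5 ≈ -1.8000)
H(k) = -9 - 9*k (H(k) = -9*(1 + k) = -9 - 9*k)
F(D, v) = -29 (F(D, v) = -9 - (-36)/(-9/5) = -9 - (-36)*(-5)/9 = -9 - 9*20/9 = -9 - 20 = -29)
-76*((F(1, 8)/28 + 19/(-75)) - 57) = -76*((-29/28 + 19/(-75)) - 57) = -76*((-29*1/28 + 19*(-1/75)) - 57) = -76*((-29/28 - 19/75) - 57) = -76*(-2707/2100 - 57) = -76*(-122407/2100) = 2325733/525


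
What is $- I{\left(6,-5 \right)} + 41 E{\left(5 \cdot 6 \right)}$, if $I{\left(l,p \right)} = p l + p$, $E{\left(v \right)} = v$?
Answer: $1265$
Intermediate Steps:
$I{\left(l,p \right)} = p + l p$ ($I{\left(l,p \right)} = l p + p = p + l p$)
$- I{\left(6,-5 \right)} + 41 E{\left(5 \cdot 6 \right)} = - \left(-5\right) \left(1 + 6\right) + 41 \cdot 5 \cdot 6 = - \left(-5\right) 7 + 41 \cdot 30 = \left(-1\right) \left(-35\right) + 1230 = 35 + 1230 = 1265$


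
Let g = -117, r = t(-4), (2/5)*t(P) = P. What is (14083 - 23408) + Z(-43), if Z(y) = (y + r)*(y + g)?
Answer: -845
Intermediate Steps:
t(P) = 5*P/2
r = -10 (r = (5/2)*(-4) = -10)
Z(y) = (-117 + y)*(-10 + y) (Z(y) = (y - 10)*(y - 117) = (-10 + y)*(-117 + y) = (-117 + y)*(-10 + y))
(14083 - 23408) + Z(-43) = (14083 - 23408) + (1170 + (-43)² - 127*(-43)) = -9325 + (1170 + 1849 + 5461) = -9325 + 8480 = -845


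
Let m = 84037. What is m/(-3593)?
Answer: -84037/3593 ≈ -23.389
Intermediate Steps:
m/(-3593) = 84037/(-3593) = 84037*(-1/3593) = -84037/3593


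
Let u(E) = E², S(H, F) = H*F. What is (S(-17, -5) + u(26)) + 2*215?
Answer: 1191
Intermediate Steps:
S(H, F) = F*H
(S(-17, -5) + u(26)) + 2*215 = (-5*(-17) + 26²) + 2*215 = (85 + 676) + 430 = 761 + 430 = 1191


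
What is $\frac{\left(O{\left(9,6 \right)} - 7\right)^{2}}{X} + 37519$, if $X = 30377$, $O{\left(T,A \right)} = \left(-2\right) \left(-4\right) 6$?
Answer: $\frac{1139716344}{30377} \approx 37519.0$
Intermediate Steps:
$O{\left(T,A \right)} = 48$ ($O{\left(T,A \right)} = 8 \cdot 6 = 48$)
$\frac{\left(O{\left(9,6 \right)} - 7\right)^{2}}{X} + 37519 = \frac{\left(48 - 7\right)^{2}}{30377} + 37519 = 41^{2} \cdot \frac{1}{30377} + 37519 = 1681 \cdot \frac{1}{30377} + 37519 = \frac{1681}{30377} + 37519 = \frac{1139716344}{30377}$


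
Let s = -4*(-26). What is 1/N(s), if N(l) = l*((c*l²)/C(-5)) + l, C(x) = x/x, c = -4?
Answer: -1/4499352 ≈ -2.2225e-7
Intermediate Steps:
C(x) = 1
s = 104
N(l) = l - 4*l³ (N(l) = l*(-4*l²/1) + l = l*(-4*l²*1) + l = l*(-4*l²) + l = -4*l³ + l = l - 4*l³)
1/N(s) = 1/(104 - 4*104³) = 1/(104 - 4*1124864) = 1/(104 - 4499456) = 1/(-4499352) = -1/4499352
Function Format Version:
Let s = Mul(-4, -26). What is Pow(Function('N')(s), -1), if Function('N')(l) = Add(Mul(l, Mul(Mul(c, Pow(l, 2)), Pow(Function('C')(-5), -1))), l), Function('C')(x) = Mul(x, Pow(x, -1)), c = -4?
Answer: Rational(-1, 4499352) ≈ -2.2225e-7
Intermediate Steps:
Function('C')(x) = 1
s = 104
Function('N')(l) = Add(l, Mul(-4, Pow(l, 3))) (Function('N')(l) = Add(Mul(l, Mul(Mul(-4, Pow(l, 2)), Pow(1, -1))), l) = Add(Mul(l, Mul(Mul(-4, Pow(l, 2)), 1)), l) = Add(Mul(l, Mul(-4, Pow(l, 2))), l) = Add(Mul(-4, Pow(l, 3)), l) = Add(l, Mul(-4, Pow(l, 3))))
Pow(Function('N')(s), -1) = Pow(Add(104, Mul(-4, Pow(104, 3))), -1) = Pow(Add(104, Mul(-4, 1124864)), -1) = Pow(Add(104, -4499456), -1) = Pow(-4499352, -1) = Rational(-1, 4499352)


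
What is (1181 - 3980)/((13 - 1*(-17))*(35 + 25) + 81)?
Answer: -311/209 ≈ -1.4880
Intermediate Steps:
(1181 - 3980)/((13 - 1*(-17))*(35 + 25) + 81) = -2799/((13 + 17)*60 + 81) = -2799/(30*60 + 81) = -2799/(1800 + 81) = -2799/1881 = -2799*1/1881 = -311/209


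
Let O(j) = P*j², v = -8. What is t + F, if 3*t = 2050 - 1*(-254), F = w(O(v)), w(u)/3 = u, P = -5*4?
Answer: -3072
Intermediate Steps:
P = -20
O(j) = -20*j²
w(u) = 3*u
F = -3840 (F = 3*(-20*(-8)²) = 3*(-20*64) = 3*(-1280) = -3840)
t = 768 (t = (2050 - 1*(-254))/3 = (2050 + 254)/3 = (⅓)*2304 = 768)
t + F = 768 - 3840 = -3072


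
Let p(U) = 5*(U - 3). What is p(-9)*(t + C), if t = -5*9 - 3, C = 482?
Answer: -26040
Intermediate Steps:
p(U) = -15 + 5*U (p(U) = 5*(-3 + U) = -15 + 5*U)
t = -48 (t = -45 - 3 = -48)
p(-9)*(t + C) = (-15 + 5*(-9))*(-48 + 482) = (-15 - 45)*434 = -60*434 = -26040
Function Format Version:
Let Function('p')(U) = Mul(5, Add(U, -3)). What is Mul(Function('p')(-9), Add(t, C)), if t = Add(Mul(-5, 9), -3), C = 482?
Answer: -26040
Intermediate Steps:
Function('p')(U) = Add(-15, Mul(5, U)) (Function('p')(U) = Mul(5, Add(-3, U)) = Add(-15, Mul(5, U)))
t = -48 (t = Add(-45, -3) = -48)
Mul(Function('p')(-9), Add(t, C)) = Mul(Add(-15, Mul(5, -9)), Add(-48, 482)) = Mul(Add(-15, -45), 434) = Mul(-60, 434) = -26040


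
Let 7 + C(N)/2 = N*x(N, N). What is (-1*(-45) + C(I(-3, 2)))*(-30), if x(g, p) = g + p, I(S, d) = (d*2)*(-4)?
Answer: -31650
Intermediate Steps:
I(S, d) = -8*d (I(S, d) = (2*d)*(-4) = -8*d)
C(N) = -14 + 4*N² (C(N) = -14 + 2*(N*(N + N)) = -14 + 2*(N*(2*N)) = -14 + 2*(2*N²) = -14 + 4*N²)
(-1*(-45) + C(I(-3, 2)))*(-30) = (-1*(-45) + (-14 + 4*(-8*2)²))*(-30) = (45 + (-14 + 4*(-16)²))*(-30) = (45 + (-14 + 4*256))*(-30) = (45 + (-14 + 1024))*(-30) = (45 + 1010)*(-30) = 1055*(-30) = -31650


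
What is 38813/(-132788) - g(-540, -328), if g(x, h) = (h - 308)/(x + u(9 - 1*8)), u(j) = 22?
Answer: -52279151/34392092 ≈ -1.5201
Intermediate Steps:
g(x, h) = (-308 + h)/(22 + x) (g(x, h) = (h - 308)/(x + 22) = (-308 + h)/(22 + x))
38813/(-132788) - g(-540, -328) = 38813/(-132788) - (-308 - 328)/(22 - 540) = 38813*(-1/132788) - (-636)/(-518) = -38813/132788 - (-1)*(-636)/518 = -38813/132788 - 1*318/259 = -38813/132788 - 318/259 = -52279151/34392092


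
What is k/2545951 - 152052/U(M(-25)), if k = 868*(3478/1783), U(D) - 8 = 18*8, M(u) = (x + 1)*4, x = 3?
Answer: -172557261933877/172498364054 ≈ -1000.3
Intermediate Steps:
M(u) = 16 (M(u) = (3 + 1)*4 = 4*4 = 16)
U(D) = 152 (U(D) = 8 + 18*8 = 8 + 144 = 152)
k = 3018904/1783 (k = 868*(3478*(1/1783)) = 868*(3478/1783) = 3018904/1783 ≈ 1693.2)
k/2545951 - 152052/U(M(-25)) = (3018904/1783)/2545951 - 152052/152 = (3018904/1783)*(1/2545951) - 152052*1/152 = 3018904/4539430633 - 38013/38 = -172557261933877/172498364054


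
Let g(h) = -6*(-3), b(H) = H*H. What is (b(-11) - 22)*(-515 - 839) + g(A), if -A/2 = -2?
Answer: -134028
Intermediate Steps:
A = 4 (A = -2*(-2) = 4)
b(H) = H²
g(h) = 18
(b(-11) - 22)*(-515 - 839) + g(A) = ((-11)² - 22)*(-515 - 839) + 18 = (121 - 22)*(-1354) + 18 = 99*(-1354) + 18 = -134046 + 18 = -134028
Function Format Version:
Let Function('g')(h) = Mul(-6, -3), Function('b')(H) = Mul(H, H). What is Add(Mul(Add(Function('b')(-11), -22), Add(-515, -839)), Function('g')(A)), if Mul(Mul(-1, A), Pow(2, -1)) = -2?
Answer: -134028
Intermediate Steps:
A = 4 (A = Mul(-2, -2) = 4)
Function('b')(H) = Pow(H, 2)
Function('g')(h) = 18
Add(Mul(Add(Function('b')(-11), -22), Add(-515, -839)), Function('g')(A)) = Add(Mul(Add(Pow(-11, 2), -22), Add(-515, -839)), 18) = Add(Mul(Add(121, -22), -1354), 18) = Add(Mul(99, -1354), 18) = Add(-134046, 18) = -134028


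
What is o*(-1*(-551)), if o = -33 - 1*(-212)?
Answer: 98629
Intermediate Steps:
o = 179 (o = -33 + 212 = 179)
o*(-1*(-551)) = 179*(-1*(-551)) = 179*551 = 98629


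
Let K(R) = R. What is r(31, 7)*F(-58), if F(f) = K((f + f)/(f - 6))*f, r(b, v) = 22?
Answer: -9251/4 ≈ -2312.8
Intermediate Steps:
F(f) = 2*f**2/(-6 + f) (F(f) = ((f + f)/(f - 6))*f = ((2*f)/(-6 + f))*f = (2*f/(-6 + f))*f = 2*f**2/(-6 + f))
r(31, 7)*F(-58) = 22*(2*(-58)**2/(-6 - 58)) = 22*(2*3364/(-64)) = 22*(2*3364*(-1/64)) = 22*(-841/8) = -9251/4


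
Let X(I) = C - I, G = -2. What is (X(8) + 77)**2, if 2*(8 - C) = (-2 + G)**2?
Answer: 4761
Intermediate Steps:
C = 0 (C = 8 - (-2 - 2)**2/2 = 8 - 1/2*(-4)**2 = 8 - 1/2*16 = 8 - 8 = 0)
X(I) = -I (X(I) = 0 - I = -I)
(X(8) + 77)**2 = (-1*8 + 77)**2 = (-8 + 77)**2 = 69**2 = 4761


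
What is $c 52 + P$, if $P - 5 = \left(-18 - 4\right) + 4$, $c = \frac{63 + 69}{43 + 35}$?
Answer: $75$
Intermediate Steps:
$c = \frac{22}{13}$ ($c = \frac{132}{78} = 132 \cdot \frac{1}{78} = \frac{22}{13} \approx 1.6923$)
$P = -13$ ($P = 5 + \left(\left(-18 - 4\right) + 4\right) = 5 + \left(-22 + 4\right) = 5 - 18 = -13$)
$c 52 + P = \frac{22}{13} \cdot 52 - 13 = 88 - 13 = 75$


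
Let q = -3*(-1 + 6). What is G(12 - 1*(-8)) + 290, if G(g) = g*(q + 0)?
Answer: -10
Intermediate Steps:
q = -15 (q = -3*5 = -15)
G(g) = -15*g (G(g) = g*(-15 + 0) = g*(-15) = -15*g)
G(12 - 1*(-8)) + 290 = -15*(12 - 1*(-8)) + 290 = -15*(12 + 8) + 290 = -15*20 + 290 = -300 + 290 = -10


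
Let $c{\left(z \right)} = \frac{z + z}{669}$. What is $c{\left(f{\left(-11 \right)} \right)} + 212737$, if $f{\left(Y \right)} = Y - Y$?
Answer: $212737$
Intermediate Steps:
$f{\left(Y \right)} = 0$
$c{\left(z \right)} = \frac{2 z}{669}$ ($c{\left(z \right)} = 2 z \frac{1}{669} = \frac{2 z}{669}$)
$c{\left(f{\left(-11 \right)} \right)} + 212737 = \frac{2}{669} \cdot 0 + 212737 = 0 + 212737 = 212737$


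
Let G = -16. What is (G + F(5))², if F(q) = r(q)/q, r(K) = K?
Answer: 225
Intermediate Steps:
F(q) = 1 (F(q) = q/q = 1)
(G + F(5))² = (-16 + 1)² = (-15)² = 225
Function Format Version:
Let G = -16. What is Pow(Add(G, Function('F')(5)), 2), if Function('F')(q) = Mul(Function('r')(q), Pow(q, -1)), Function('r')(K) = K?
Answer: 225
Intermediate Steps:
Function('F')(q) = 1 (Function('F')(q) = Mul(q, Pow(q, -1)) = 1)
Pow(Add(G, Function('F')(5)), 2) = Pow(Add(-16, 1), 2) = Pow(-15, 2) = 225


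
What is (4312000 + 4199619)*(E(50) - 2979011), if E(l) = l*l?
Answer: -25334927581309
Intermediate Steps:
E(l) = l²
(4312000 + 4199619)*(E(50) - 2979011) = (4312000 + 4199619)*(50² - 2979011) = 8511619*(2500 - 2979011) = 8511619*(-2976511) = -25334927581309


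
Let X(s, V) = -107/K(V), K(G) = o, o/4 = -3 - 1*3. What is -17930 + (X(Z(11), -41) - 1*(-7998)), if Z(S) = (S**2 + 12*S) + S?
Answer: -238261/24 ≈ -9927.5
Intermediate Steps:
Z(S) = S**2 + 13*S
o = -24 (o = 4*(-3 - 1*3) = 4*(-3 - 3) = 4*(-6) = -24)
K(G) = -24
X(s, V) = 107/24 (X(s, V) = -107/(-24) = -107*(-1/24) = 107/24)
-17930 + (X(Z(11), -41) - 1*(-7998)) = -17930 + (107/24 - 1*(-7998)) = -17930 + (107/24 + 7998) = -17930 + 192059/24 = -238261/24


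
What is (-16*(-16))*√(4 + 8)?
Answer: 512*√3 ≈ 886.81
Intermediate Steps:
(-16*(-16))*√(4 + 8) = 256*√12 = 256*(2*√3) = 512*√3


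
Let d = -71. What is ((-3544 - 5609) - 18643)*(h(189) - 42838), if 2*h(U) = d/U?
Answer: 225048020830/189 ≈ 1.1907e+9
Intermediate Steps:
h(U) = -71/(2*U) (h(U) = (-71/U)/2 = -71/(2*U))
((-3544 - 5609) - 18643)*(h(189) - 42838) = ((-3544 - 5609) - 18643)*(-71/2/189 - 42838) = (-9153 - 18643)*(-71/2*1/189 - 42838) = -27796*(-71/378 - 42838) = -27796*(-16192835/378) = 225048020830/189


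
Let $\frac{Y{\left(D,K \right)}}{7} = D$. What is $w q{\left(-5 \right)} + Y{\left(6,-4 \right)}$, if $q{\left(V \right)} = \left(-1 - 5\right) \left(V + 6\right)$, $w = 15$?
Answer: $-48$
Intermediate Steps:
$q{\left(V \right)} = -36 - 6 V$ ($q{\left(V \right)} = - 6 \left(6 + V\right) = -36 - 6 V$)
$Y{\left(D,K \right)} = 7 D$
$w q{\left(-5 \right)} + Y{\left(6,-4 \right)} = 15 \left(-36 - -30\right) + 7 \cdot 6 = 15 \left(-36 + 30\right) + 42 = 15 \left(-6\right) + 42 = -90 + 42 = -48$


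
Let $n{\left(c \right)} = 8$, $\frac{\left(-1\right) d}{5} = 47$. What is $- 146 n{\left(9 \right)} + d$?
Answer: $-1403$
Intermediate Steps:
$d = -235$ ($d = \left(-5\right) 47 = -235$)
$- 146 n{\left(9 \right)} + d = \left(-146\right) 8 - 235 = -1168 - 235 = -1403$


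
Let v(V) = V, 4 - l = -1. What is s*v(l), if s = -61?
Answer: -305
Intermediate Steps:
l = 5 (l = 4 - 1*(-1) = 4 + 1 = 5)
s*v(l) = -61*5 = -305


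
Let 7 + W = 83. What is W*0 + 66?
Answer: 66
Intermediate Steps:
W = 76 (W = -7 + 83 = 76)
W*0 + 66 = 76*0 + 66 = 0 + 66 = 66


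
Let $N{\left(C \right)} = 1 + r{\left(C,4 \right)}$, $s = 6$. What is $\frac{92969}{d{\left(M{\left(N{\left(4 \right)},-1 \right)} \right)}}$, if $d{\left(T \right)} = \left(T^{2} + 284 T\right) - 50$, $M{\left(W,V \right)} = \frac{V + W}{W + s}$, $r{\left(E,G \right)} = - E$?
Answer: $- \frac{836721}{3842} \approx -217.78$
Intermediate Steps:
$N{\left(C \right)} = 1 - C$
$M{\left(W,V \right)} = \frac{V + W}{6 + W}$ ($M{\left(W,V \right)} = \frac{V + W}{W + 6} = \frac{V + W}{6 + W}$)
$d{\left(T \right)} = -50 + T^{2} + 284 T$
$\frac{92969}{d{\left(M{\left(N{\left(4 \right)},-1 \right)} \right)}} = \frac{92969}{-50 + \left(\frac{-1 + \left(1 - 4\right)}{6 + \left(1 - 4\right)}\right)^{2} + 284 \frac{-1 + \left(1 - 4\right)}{6 + \left(1 - 4\right)}} = \frac{92969}{-50 + \left(\frac{-1 - 3}{6 - 3}\right)^{2} + 284 \frac{-1 - 3}{6 - 3}} = \frac{92969}{-50 + \left(\frac{1}{3} \left(-4\right)\right)^{2} + 284 \cdot \frac{1}{3} \left(-4\right)} = \frac{92969}{-50 + \left(- \frac{4}{3}\right)^{2} + 284 \left(- \frac{4}{3}\right)} = \frac{92969}{-50 + \frac{16}{9} - \frac{1136}{3}} = \frac{92969}{- \frac{3842}{9}} = 92969 \left(- \frac{9}{3842}\right) = - \frac{836721}{3842}$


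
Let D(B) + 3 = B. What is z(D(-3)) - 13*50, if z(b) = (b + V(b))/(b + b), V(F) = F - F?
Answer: -1299/2 ≈ -649.50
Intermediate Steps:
D(B) = -3 + B
V(F) = 0
z(b) = ½ (z(b) = (b + 0)/(b + b) = b/((2*b)) = b*(1/(2*b)) = ½)
z(D(-3)) - 13*50 = ½ - 13*50 = ½ - 650 = -1299/2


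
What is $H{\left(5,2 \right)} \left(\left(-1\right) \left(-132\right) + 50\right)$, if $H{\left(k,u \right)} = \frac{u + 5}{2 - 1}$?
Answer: $1274$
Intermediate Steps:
$H{\left(k,u \right)} = 5 + u$ ($H{\left(k,u \right)} = \frac{5 + u}{1} = \left(5 + u\right) 1 = 5 + u$)
$H{\left(5,2 \right)} \left(\left(-1\right) \left(-132\right) + 50\right) = \left(5 + 2\right) \left(\left(-1\right) \left(-132\right) + 50\right) = 7 \left(132 + 50\right) = 7 \cdot 182 = 1274$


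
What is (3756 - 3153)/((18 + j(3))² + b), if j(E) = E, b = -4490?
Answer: -603/4049 ≈ -0.14893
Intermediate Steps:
(3756 - 3153)/((18 + j(3))² + b) = (3756 - 3153)/((18 + 3)² - 4490) = 603/(21² - 4490) = 603/(441 - 4490) = 603/(-4049) = 603*(-1/4049) = -603/4049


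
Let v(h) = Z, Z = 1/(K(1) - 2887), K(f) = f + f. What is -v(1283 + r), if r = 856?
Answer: 1/2885 ≈ 0.00034662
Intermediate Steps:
K(f) = 2*f
Z = -1/2885 (Z = 1/(2*1 - 2887) = 1/(2 - 2887) = 1/(-2885) = -1/2885 ≈ -0.00034662)
v(h) = -1/2885
-v(1283 + r) = -1*(-1/2885) = 1/2885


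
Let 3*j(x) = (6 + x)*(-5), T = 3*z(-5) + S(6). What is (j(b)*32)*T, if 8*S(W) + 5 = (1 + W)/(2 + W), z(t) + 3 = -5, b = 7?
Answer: 33995/2 ≈ 16998.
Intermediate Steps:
z(t) = -8 (z(t) = -3 - 5 = -8)
S(W) = -5/8 + (1 + W)/(8*(2 + W)) (S(W) = -5/8 + ((1 + W)/(2 + W))/8 = -5/8 + (1 + W)/(8*(2 + W)))
T = -1569/64 (T = 3*(-8) + (-9 - 4*6)/(8*(2 + 6)) = -24 + (⅛)*(-9 - 24)/8 = -24 + (⅛)*(⅛)*(-33) = -24 - 33/64 = -1569/64 ≈ -24.516)
j(x) = -10 - 5*x/3 (j(x) = ((6 + x)*(-5))/3 = (-30 - 5*x)/3 = -10 - 5*x/3)
(j(b)*32)*T = ((-10 - 5/3*7)*32)*(-1569/64) = ((-10 - 35/3)*32)*(-1569/64) = -65/3*32*(-1569/64) = -2080/3*(-1569/64) = 33995/2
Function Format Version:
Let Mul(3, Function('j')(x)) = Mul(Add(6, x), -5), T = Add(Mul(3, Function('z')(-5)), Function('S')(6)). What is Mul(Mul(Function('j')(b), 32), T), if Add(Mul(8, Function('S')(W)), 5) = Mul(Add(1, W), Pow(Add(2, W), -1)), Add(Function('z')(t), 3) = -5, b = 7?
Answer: Rational(33995, 2) ≈ 16998.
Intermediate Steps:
Function('z')(t) = -8 (Function('z')(t) = Add(-3, -5) = -8)
Function('S')(W) = Add(Rational(-5, 8), Mul(Rational(1, 8), Pow(Add(2, W), -1), Add(1, W))) (Function('S')(W) = Add(Rational(-5, 8), Mul(Rational(1, 8), Mul(Add(1, W), Pow(Add(2, W), -1)))) = Add(Rational(-5, 8), Mul(Rational(1, 8), Mul(Pow(Add(2, W), -1), Add(1, W)))) = Add(Rational(-5, 8), Mul(Rational(1, 8), Pow(Add(2, W), -1), Add(1, W))))
T = Rational(-1569, 64) (T = Add(Mul(3, -8), Mul(Rational(1, 8), Pow(Add(2, 6), -1), Add(-9, Mul(-4, 6)))) = Add(-24, Mul(Rational(1, 8), Pow(8, -1), Add(-9, -24))) = Add(-24, Mul(Rational(1, 8), Rational(1, 8), -33)) = Add(-24, Rational(-33, 64)) = Rational(-1569, 64) ≈ -24.516)
Function('j')(x) = Add(-10, Mul(Rational(-5, 3), x)) (Function('j')(x) = Mul(Rational(1, 3), Mul(Add(6, x), -5)) = Mul(Rational(1, 3), Add(-30, Mul(-5, x))) = Add(-10, Mul(Rational(-5, 3), x)))
Mul(Mul(Function('j')(b), 32), T) = Mul(Mul(Add(-10, Mul(Rational(-5, 3), 7)), 32), Rational(-1569, 64)) = Mul(Mul(Add(-10, Rational(-35, 3)), 32), Rational(-1569, 64)) = Mul(Mul(Rational(-65, 3), 32), Rational(-1569, 64)) = Mul(Rational(-2080, 3), Rational(-1569, 64)) = Rational(33995, 2)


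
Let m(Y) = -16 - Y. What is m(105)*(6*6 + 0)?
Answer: -4356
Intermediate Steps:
m(105)*(6*6 + 0) = (-16 - 1*105)*(6*6 + 0) = (-16 - 105)*(36 + 0) = -121*36 = -4356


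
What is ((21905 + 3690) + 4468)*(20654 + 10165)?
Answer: 926511597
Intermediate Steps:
((21905 + 3690) + 4468)*(20654 + 10165) = (25595 + 4468)*30819 = 30063*30819 = 926511597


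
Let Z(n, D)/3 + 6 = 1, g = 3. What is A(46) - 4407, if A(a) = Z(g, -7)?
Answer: -4422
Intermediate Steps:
Z(n, D) = -15 (Z(n, D) = -18 + 3*1 = -18 + 3 = -15)
A(a) = -15
A(46) - 4407 = -15 - 4407 = -4422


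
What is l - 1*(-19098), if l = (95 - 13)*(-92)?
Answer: 11554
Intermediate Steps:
l = -7544 (l = 82*(-92) = -7544)
l - 1*(-19098) = -7544 - 1*(-19098) = -7544 + 19098 = 11554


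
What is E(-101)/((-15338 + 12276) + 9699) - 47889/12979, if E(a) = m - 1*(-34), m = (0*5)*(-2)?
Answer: -317398007/86141623 ≈ -3.6846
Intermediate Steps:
m = 0 (m = 0*(-2) = 0)
E(a) = 34 (E(a) = 0 - 1*(-34) = 0 + 34 = 34)
E(-101)/((-15338 + 12276) + 9699) - 47889/12979 = 34/((-15338 + 12276) + 9699) - 47889/12979 = 34/(-3062 + 9699) - 47889*1/12979 = 34/6637 - 47889/12979 = -317398007/86141623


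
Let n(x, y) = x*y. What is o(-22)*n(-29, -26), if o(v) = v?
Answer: -16588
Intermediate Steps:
o(-22)*n(-29, -26) = -(-638)*(-26) = -22*754 = -16588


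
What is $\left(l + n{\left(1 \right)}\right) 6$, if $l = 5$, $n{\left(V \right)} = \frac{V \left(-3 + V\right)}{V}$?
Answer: $18$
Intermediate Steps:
$n{\left(V \right)} = -3 + V$
$\left(l + n{\left(1 \right)}\right) 6 = \left(5 + \left(-3 + 1\right)\right) 6 = \left(5 - 2\right) 6 = 3 \cdot 6 = 18$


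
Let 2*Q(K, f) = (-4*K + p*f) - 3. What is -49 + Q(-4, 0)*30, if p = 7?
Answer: 146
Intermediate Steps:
Q(K, f) = -3/2 - 2*K + 7*f/2 (Q(K, f) = ((-4*K + 7*f) - 3)/2 = (-3 - 4*K + 7*f)/2 = -3/2 - 2*K + 7*f/2)
-49 + Q(-4, 0)*30 = -49 + (-3/2 - 2*(-4) + (7/2)*0)*30 = -49 + (-3/2 + 8 + 0)*30 = -49 + (13/2)*30 = -49 + 195 = 146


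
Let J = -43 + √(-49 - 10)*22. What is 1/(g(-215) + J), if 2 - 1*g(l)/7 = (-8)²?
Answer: -477/256085 - 22*I*√59/256085 ≈ -0.0018627 - 0.00065988*I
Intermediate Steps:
g(l) = -434 (g(l) = 14 - 7*(-8)² = 14 - 7*64 = 14 - 448 = -434)
J = -43 + 22*I*√59 (J = -43 + √(-59)*22 = -43 + (I*√59)*22 = -43 + 22*I*√59 ≈ -43.0 + 168.99*I)
1/(g(-215) + J) = 1/(-434 + (-43 + 22*I*√59)) = 1/(-477 + 22*I*√59)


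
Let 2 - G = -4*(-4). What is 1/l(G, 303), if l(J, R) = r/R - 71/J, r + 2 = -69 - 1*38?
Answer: 4242/19987 ≈ 0.21224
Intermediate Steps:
r = -109 (r = -2 + (-69 - 1*38) = -2 + (-69 - 38) = -2 - 107 = -109)
G = -14 (G = 2 - (-4)*(-4) = 2 - 1*16 = 2 - 16 = -14)
l(J, R) = -109/R - 71/J
1/l(G, 303) = 1/(-109/303 - 71/(-14)) = 1/(-109*1/303 - 71*(-1/14)) = 1/(-109/303 + 71/14) = 1/(19987/4242) = 4242/19987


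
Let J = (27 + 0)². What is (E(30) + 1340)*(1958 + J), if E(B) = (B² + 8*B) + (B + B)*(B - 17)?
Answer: 8759620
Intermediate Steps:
J = 729 (J = 27² = 729)
E(B) = B² + 8*B + 2*B*(-17 + B) (E(B) = (B² + 8*B) + (2*B)*(-17 + B) = (B² + 8*B) + 2*B*(-17 + B) = B² + 8*B + 2*B*(-17 + B))
(E(30) + 1340)*(1958 + J) = (30*(-26 + 3*30) + 1340)*(1958 + 729) = (30*(-26 + 90) + 1340)*2687 = (30*64 + 1340)*2687 = (1920 + 1340)*2687 = 3260*2687 = 8759620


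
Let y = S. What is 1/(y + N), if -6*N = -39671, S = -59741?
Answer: -6/318775 ≈ -1.8822e-5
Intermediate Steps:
y = -59741
N = 39671/6 (N = -⅙*(-39671) = 39671/6 ≈ 6611.8)
1/(y + N) = 1/(-59741 + 39671/6) = 1/(-318775/6) = -6/318775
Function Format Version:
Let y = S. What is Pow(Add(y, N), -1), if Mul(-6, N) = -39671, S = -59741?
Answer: Rational(-6, 318775) ≈ -1.8822e-5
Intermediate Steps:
y = -59741
N = Rational(39671, 6) (N = Mul(Rational(-1, 6), -39671) = Rational(39671, 6) ≈ 6611.8)
Pow(Add(y, N), -1) = Pow(Add(-59741, Rational(39671, 6)), -1) = Pow(Rational(-318775, 6), -1) = Rational(-6, 318775)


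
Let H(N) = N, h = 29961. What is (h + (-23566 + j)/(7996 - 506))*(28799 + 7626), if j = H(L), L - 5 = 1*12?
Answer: 1634639924185/1498 ≈ 1.0912e+9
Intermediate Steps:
L = 17 (L = 5 + 1*12 = 5 + 12 = 17)
j = 17
(h + (-23566 + j)/(7996 - 506))*(28799 + 7626) = (29961 + (-23566 + 17)/(7996 - 506))*(28799 + 7626) = (29961 - 23549/7490)*36425 = (224384341/7490)*36425 = 1634639924185/1498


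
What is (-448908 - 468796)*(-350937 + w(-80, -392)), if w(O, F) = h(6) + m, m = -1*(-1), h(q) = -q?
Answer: 322060877168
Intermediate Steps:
m = 1
w(O, F) = -5 (w(O, F) = -1*6 + 1 = -6 + 1 = -5)
(-448908 - 468796)*(-350937 + w(-80, -392)) = (-448908 - 468796)*(-350937 - 5) = -917704*(-350942) = 322060877168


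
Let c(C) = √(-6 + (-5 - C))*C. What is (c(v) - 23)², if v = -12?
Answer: 1225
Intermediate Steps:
c(C) = C*√(-11 - C) (c(C) = √(-11 - C)*C = C*√(-11 - C))
(c(v) - 23)² = (-12*√(-11 - 1*(-12)) - 23)² = (-12*√(-11 + 12) - 23)² = (-12*√1 - 23)² = (-12*1 - 23)² = (-12 - 23)² = (-35)² = 1225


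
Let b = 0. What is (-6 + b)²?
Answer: 36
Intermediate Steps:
(-6 + b)² = (-6 + 0)² = (-6)² = 36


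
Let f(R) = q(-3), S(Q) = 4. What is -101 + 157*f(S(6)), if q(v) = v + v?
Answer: -1043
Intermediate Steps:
q(v) = 2*v
f(R) = -6 (f(R) = 2*(-3) = -6)
-101 + 157*f(S(6)) = -101 + 157*(-6) = -101 - 942 = -1043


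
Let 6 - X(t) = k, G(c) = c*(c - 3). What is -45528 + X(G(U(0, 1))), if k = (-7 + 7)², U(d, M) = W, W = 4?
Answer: -45522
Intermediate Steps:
U(d, M) = 4
k = 0 (k = 0² = 0)
G(c) = c*(-3 + c)
X(t) = 6 (X(t) = 6 - 1*0 = 6 + 0 = 6)
-45528 + X(G(U(0, 1))) = -45528 + 6 = -45522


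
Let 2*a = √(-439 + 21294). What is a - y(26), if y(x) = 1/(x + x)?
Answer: -1/52 + √20855/2 ≈ 72.187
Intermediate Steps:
y(x) = 1/(2*x)
a = √20855/2 (a = √(-439 + 21294)/2 = √20855/2 ≈ 72.206)
a - y(26) = √20855/2 - 1/(2*26) = √20855/2 - 1*1/52 = √20855/2 - 1/52 = -1/52 + √20855/2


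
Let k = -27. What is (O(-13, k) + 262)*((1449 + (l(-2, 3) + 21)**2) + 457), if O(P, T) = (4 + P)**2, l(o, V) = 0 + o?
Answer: 777581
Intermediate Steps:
l(o, V) = o
(O(-13, k) + 262)*((1449 + (l(-2, 3) + 21)**2) + 457) = ((4 - 13)**2 + 262)*((1449 + (-2 + 21)**2) + 457) = ((-9)**2 + 262)*((1449 + 19**2) + 457) = (81 + 262)*((1449 + 361) + 457) = 343*(1810 + 457) = 343*2267 = 777581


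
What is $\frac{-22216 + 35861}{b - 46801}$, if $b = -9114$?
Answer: $- \frac{2729}{11183} \approx -0.24403$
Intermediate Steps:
$\frac{-22216 + 35861}{b - 46801} = \frac{-22216 + 35861}{-9114 - 46801} = \frac{13645}{-55915} = 13645 \left(- \frac{1}{55915}\right) = - \frac{2729}{11183}$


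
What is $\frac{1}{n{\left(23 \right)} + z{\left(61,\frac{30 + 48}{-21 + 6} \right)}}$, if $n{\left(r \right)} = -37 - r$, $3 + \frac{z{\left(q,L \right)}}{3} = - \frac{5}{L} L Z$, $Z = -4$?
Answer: $- \frac{1}{9} \approx -0.11111$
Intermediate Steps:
$z{\left(q,L \right)} = 51$ ($z{\left(q,L \right)} = -9 + 3 - \frac{5}{L} L \left(-4\right) = -9 + 3 \left(\left(-5\right) \left(-4\right)\right) = -9 + 3 \cdot 20 = -9 + 60 = 51$)
$\frac{1}{n{\left(23 \right)} + z{\left(61,\frac{30 + 48}{-21 + 6} \right)}} = \frac{1}{\left(-37 - 23\right) + 51} = \frac{1}{-60 + 51} = \frac{1}{-9} = - \frac{1}{9}$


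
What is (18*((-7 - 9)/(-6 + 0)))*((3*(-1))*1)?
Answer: -144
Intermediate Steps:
(18*((-7 - 9)/(-6 + 0)))*((3*(-1))*1) = (18*(-16/(-6)))*(-3*1) = (18*(-16*(-⅙)))*(-3) = (18*(8/3))*(-3) = 48*(-3) = -144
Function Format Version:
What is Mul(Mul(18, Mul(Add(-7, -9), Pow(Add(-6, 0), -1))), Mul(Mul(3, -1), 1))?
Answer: -144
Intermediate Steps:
Mul(Mul(18, Mul(Add(-7, -9), Pow(Add(-6, 0), -1))), Mul(Mul(3, -1), 1)) = Mul(Mul(18, Mul(-16, Pow(-6, -1))), Mul(-3, 1)) = Mul(Mul(18, Mul(-16, Rational(-1, 6))), -3) = Mul(Mul(18, Rational(8, 3)), -3) = Mul(48, -3) = -144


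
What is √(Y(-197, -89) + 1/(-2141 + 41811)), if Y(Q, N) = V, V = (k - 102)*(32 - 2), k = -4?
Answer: I*√5004394262330/39670 ≈ 56.391*I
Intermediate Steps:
V = -3180 (V = (-4 - 102)*(32 - 2) = -106*30 = -3180)
Y(Q, N) = -3180
√(Y(-197, -89) + 1/(-2141 + 41811)) = √(-3180 + 1/(-2141 + 41811)) = √(-3180 + 1/39670) = √(-126150599/39670) = I*√5004394262330/39670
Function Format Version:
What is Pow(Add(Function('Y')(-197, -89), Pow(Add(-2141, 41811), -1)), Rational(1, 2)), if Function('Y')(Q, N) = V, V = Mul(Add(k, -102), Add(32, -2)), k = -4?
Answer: Mul(Rational(1, 39670), I, Pow(5004394262330, Rational(1, 2))) ≈ Mul(56.391, I)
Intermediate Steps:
V = -3180 (V = Mul(Add(-4, -102), Add(32, -2)) = Mul(-106, 30) = -3180)
Function('Y')(Q, N) = -3180
Pow(Add(Function('Y')(-197, -89), Pow(Add(-2141, 41811), -1)), Rational(1, 2)) = Pow(Add(-3180, Pow(Add(-2141, 41811), -1)), Rational(1, 2)) = Pow(Add(-3180, Pow(39670, -1)), Rational(1, 2)) = Pow(Add(-3180, Rational(1, 39670)), Rational(1, 2)) = Pow(Rational(-126150599, 39670), Rational(1, 2)) = Mul(Rational(1, 39670), I, Pow(5004394262330, Rational(1, 2)))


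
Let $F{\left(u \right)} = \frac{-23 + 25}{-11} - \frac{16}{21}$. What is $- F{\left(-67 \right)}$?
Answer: $\frac{218}{231} \approx 0.94372$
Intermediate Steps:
$F{\left(u \right)} = - \frac{218}{231}$ ($F{\left(u \right)} = 2 \left(- \frac{1}{11}\right) - \frac{16}{21} = - \frac{2}{11} - \frac{16}{21} = - \frac{218}{231}$)
$- F{\left(-67 \right)} = \left(-1\right) \left(- \frac{218}{231}\right) = \frac{218}{231}$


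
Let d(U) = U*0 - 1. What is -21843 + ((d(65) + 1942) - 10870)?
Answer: -30772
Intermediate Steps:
d(U) = -1 (d(U) = 0 - 1 = -1)
-21843 + ((d(65) + 1942) - 10870) = -21843 + ((-1 + 1942) - 10870) = -21843 + (1941 - 10870) = -21843 - 8929 = -30772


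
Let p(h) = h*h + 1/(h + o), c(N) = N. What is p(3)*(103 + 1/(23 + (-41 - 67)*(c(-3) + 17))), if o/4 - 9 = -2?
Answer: 42942480/46159 ≈ 930.32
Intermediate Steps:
o = 28 (o = 36 + 4*(-2) = 36 - 8 = 28)
p(h) = h**2 + 1/(28 + h) (p(h) = h*h + 1/(h + 28) = h**2 + 1/(28 + h))
p(3)*(103 + 1/(23 + (-41 - 67)*(c(-3) + 17))) = ((1 + 3**3 + 28*3**2)/(28 + 3))*(103 + 1/(23 + (-41 - 67)*(-3 + 17))) = ((1 + 27 + 28*9)/31)*(103 + 1/(23 - 108*14)) = ((1 + 27 + 252)/31)*(103 + 1/(23 - 1512)) = ((1/31)*280)*(103 + 1/(-1489)) = 280*(103 - 1/1489)/31 = (280/31)*(153366/1489) = 42942480/46159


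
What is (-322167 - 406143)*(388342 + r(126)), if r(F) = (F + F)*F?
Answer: -305958661140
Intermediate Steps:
r(F) = 2*F² (r(F) = (2*F)*F = 2*F²)
(-322167 - 406143)*(388342 + r(126)) = (-322167 - 406143)*(388342 + 2*126²) = -728310*(388342 + 2*15876) = -728310*(388342 + 31752) = -728310*420094 = -305958661140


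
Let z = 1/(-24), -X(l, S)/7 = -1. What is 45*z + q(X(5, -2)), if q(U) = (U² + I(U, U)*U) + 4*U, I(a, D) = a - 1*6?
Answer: 657/8 ≈ 82.125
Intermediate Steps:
X(l, S) = 7 (X(l, S) = -7*(-1) = 7)
z = -1/24 ≈ -0.041667
I(a, D) = -6 + a (I(a, D) = a - 6 = -6 + a)
q(U) = U² + 4*U + U*(-6 + U) (q(U) = (U² + (-6 + U)*U) + 4*U = (U² + U*(-6 + U)) + 4*U = U² + 4*U + U*(-6 + U))
45*z + q(X(5, -2)) = 45*(-1/24) + 2*7*(-1 + 7) = -15/8 + 2*7*6 = -15/8 + 84 = 657/8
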